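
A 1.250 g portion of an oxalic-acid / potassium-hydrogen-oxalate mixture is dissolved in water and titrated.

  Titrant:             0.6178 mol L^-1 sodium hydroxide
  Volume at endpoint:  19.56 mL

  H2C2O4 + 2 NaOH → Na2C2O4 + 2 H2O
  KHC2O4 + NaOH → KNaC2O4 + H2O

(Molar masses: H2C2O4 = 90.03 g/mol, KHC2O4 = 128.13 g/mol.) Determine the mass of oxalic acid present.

n(NaOH) = 0.01956 × 0.6178 = 0.01208 mol
Let x = n(H2C2O4), y = n(KHC2O4).
Titrant: 2x + 1y = 0.01208;  mass: 90.03x + 128.13y = 1.250
Solving, x = 1.795 × 10^-3 mol, y = 8.495 × 10^-3 mol
mass of H2C2O4 = 1.795 × 10^-3 × 90.03 = 0.1616 g

0.1616 g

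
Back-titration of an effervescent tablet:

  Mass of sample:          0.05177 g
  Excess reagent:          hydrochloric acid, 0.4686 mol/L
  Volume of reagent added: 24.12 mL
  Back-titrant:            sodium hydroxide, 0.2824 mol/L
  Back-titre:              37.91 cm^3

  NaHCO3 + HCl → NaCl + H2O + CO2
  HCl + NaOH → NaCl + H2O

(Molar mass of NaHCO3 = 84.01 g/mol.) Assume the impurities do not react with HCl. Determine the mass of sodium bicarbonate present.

n(HCl) added = 0.02412 × 0.4686 = 0.01130 mol
n(NaOH) used in back-titration = 0.03791 × 0.2824 = 0.01071 mol
n(HCl) left over = 0.01071 mol (1:1 ratio)
n(HCl) consumed by analyte = 0.01130 − 0.01071 = 5.968 × 10^-4 mol
n(NaHCO3) = 5.968 × 10^-4 mol (1:1 ratio)
mass of NaHCO3 = 5.968 × 10^-4 × 84.01 = 0.05014 g

0.05014 g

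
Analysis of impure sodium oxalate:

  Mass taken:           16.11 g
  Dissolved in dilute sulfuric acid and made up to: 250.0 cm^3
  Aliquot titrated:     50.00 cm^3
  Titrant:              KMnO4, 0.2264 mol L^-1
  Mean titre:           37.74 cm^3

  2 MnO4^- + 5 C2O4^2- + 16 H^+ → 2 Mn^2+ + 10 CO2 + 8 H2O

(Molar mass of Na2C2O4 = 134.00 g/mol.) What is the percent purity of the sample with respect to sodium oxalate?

n(KMnO4) per titration = 0.03774 × 0.2264 = 8.544 × 10^-3 mol
From the 5:2 ratio, n(Na2C2O4) in each aliquot = 5/2 × 8.544 × 10^-3 = 0.02136 mol
n(Na2C2O4) in the whole flask = 0.02136 × 250.0/50.00 = 0.1068 mol
mass of Na2C2O4 = 0.1068 × 134.00 = 14.31 g
% Na2C2O4 = 14.31 / 16.11 × 100 = 88.84 %

88.84 %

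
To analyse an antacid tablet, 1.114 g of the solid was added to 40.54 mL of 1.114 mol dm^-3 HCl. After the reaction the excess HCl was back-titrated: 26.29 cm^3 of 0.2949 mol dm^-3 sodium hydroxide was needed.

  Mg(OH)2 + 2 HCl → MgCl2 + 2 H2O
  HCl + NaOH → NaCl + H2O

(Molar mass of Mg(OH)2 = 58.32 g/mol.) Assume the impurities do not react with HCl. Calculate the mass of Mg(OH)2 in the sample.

n(HCl) added = 0.04054 × 1.114 = 0.04516 mol
n(NaOH) used in back-titration = 0.02629 × 0.2949 = 7.753 × 10^-3 mol
n(HCl) left over = 7.753 × 10^-3 mol (1:1 ratio)
n(HCl) consumed by analyte = 0.04516 − 7.753 × 10^-3 = 0.03741 mol
From the 1:2 ratio, n(Mg(OH)2) = 1/2 × 0.03741 = 0.01870 mol
mass of Mg(OH)2 = 0.01870 × 58.32 = 1.091 g

1.091 g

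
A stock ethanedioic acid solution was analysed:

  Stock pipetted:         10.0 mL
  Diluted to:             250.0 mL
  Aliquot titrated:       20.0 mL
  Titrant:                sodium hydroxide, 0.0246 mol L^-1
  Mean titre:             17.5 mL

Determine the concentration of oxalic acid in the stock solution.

0.269 mol/L

H2C2O4 + 2 NaOH → Na2C2O4 + 2 H2O
n(NaOH) = 0.0175 × 0.0246 = 4.30 × 10^-4 mol
From the 1:2 ratio, n(H2C2O4) in the aliquot = 1/2 × 4.30 × 10^-4 = 2.15 × 10^-4 mol
[H2C2O4]_dilute = 2.15 × 10^-4 / 0.0200 = 0.0108 mol/L
Dilution factor = 250.0 / 10.0 = 25.00
[H2C2O4]_stock = 0.0108 × 25.00 = 0.269 mol/L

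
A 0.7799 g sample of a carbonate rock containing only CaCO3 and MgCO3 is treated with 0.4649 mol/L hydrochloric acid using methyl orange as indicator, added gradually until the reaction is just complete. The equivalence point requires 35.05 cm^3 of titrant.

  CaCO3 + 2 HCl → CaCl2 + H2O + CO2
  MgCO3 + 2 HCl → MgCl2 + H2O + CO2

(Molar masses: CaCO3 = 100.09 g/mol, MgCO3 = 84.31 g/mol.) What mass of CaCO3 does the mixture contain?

0.5899 g

n(HCl) = 0.03505 × 0.4649 = 0.01629 mol
Let x = n(CaCO3), y = n(MgCO3).
Titrant: 2x + 2y = 0.01629;  mass: 100.09x + 84.31y = 0.7799
Solving, x = 5.893 × 10^-3 mol, y = 2.254 × 10^-3 mol
mass of CaCO3 = 5.893 × 10^-3 × 100.09 = 0.5899 g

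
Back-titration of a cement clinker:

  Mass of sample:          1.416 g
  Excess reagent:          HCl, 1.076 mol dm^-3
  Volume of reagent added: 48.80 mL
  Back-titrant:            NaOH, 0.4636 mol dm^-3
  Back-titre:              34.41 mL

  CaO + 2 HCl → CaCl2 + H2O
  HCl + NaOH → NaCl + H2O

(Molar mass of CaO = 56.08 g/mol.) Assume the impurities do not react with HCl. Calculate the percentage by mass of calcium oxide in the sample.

n(HCl) added = 0.04880 × 1.076 = 0.05251 mol
n(NaOH) used in back-titration = 0.03441 × 0.4636 = 0.01595 mol
n(HCl) left over = 0.01595 mol (1:1 ratio)
n(HCl) consumed by analyte = 0.05251 − 0.01595 = 0.03656 mol
From the 1:2 ratio, n(CaO) = 1/2 × 0.03656 = 0.01828 mol
mass of CaO = 0.01828 × 56.08 = 1.025 g
% CaO = 1.025 / 1.416 × 100 = 72.39 %

72.39 %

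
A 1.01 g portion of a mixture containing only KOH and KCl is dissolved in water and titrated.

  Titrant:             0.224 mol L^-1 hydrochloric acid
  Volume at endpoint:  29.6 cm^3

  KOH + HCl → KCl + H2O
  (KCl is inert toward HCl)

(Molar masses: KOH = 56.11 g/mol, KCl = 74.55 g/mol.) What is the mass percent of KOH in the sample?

n(HCl) = 0.0296 × 0.224 = 6.63 × 10^-3 mol
Let x = n(KOH), y = n(KCl).
Titrant: 1x = 6.63 × 10^-3;  mass: 56.11x + 74.55y = 1.01
Solving, x = 6.63 × 10^-3 mol, y = 8.56 × 10^-3 mol
mass of KOH = 6.63 × 10^-3 × 56.11 = 0.372 g
% KOH = 0.372 / 1.01 × 100 = 36.8 %

36.8 %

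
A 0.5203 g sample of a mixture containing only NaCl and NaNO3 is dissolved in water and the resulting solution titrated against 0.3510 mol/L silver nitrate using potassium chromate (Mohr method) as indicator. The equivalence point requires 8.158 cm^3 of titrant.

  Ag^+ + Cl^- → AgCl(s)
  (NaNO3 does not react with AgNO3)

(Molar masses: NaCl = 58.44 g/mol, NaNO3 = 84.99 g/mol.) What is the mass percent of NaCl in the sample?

n(AgNO3) = 0.008158 × 0.3510 = 2.863 × 10^-3 mol
Let x = n(NaCl), y = n(NaNO3).
Titrant: 1x = 2.863 × 10^-3;  mass: 58.44x + 84.99y = 0.5203
Solving, x = 2.863 × 10^-3 mol, y = 4.153 × 10^-3 mol
mass of NaCl = 2.863 × 10^-3 × 58.44 = 0.1673 g
% NaCl = 0.1673 / 0.5203 × 100 = 32.16 %

32.16 %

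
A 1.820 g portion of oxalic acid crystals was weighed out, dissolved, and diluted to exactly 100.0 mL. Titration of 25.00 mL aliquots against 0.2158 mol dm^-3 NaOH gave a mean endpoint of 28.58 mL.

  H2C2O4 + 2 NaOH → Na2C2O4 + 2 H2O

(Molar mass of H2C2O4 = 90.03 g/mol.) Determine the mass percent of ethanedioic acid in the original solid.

61.02 %

n(NaOH) per titration = 0.02858 × 0.2158 = 6.168 × 10^-3 mol
From the 1:2 ratio, n(H2C2O4) in each aliquot = 1/2 × 6.168 × 10^-3 = 3.084 × 10^-3 mol
n(H2C2O4) in the whole flask = 3.084 × 10^-3 × 100.0/25.00 = 0.01234 mol
mass of H2C2O4 = 0.01234 × 90.03 = 1.111 g
% H2C2O4 = 1.111 / 1.820 × 100 = 61.02 %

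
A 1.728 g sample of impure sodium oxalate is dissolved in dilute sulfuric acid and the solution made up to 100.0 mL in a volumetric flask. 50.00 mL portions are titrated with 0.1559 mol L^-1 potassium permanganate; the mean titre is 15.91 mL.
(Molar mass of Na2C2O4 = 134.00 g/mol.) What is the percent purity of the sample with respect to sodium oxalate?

2 MnO4^- + 5 C2O4^2- + 16 H^+ → 2 Mn^2+ + 10 CO2 + 8 H2O
n(KMnO4) per titration = 0.01591 × 0.1559 = 2.480 × 10^-3 mol
From the 5:2 ratio, n(Na2C2O4) in each aliquot = 5/2 × 2.480 × 10^-3 = 6.201 × 10^-3 mol
n(Na2C2O4) in the whole flask = 6.201 × 10^-3 × 100.0/50.00 = 0.01240 mol
mass of Na2C2O4 = 0.01240 × 134.00 = 1.662 g
% Na2C2O4 = 1.662 / 1.728 × 100 = 96.17 %

96.17 %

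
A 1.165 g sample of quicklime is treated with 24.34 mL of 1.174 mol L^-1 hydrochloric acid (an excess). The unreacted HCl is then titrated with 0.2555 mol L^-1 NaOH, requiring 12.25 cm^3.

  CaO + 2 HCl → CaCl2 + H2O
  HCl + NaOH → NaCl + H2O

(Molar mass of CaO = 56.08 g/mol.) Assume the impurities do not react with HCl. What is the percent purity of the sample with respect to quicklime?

61.24 %

n(HCl) added = 0.02434 × 1.174 = 0.02858 mol
n(NaOH) used in back-titration = 0.01225 × 0.2555 = 3.130 × 10^-3 mol
n(HCl) left over = 3.130 × 10^-3 mol (1:1 ratio)
n(HCl) consumed by analyte = 0.02858 − 3.130 × 10^-3 = 0.02545 mol
From the 1:2 ratio, n(CaO) = 1/2 × 0.02545 = 0.01272 mol
mass of CaO = 0.01272 × 56.08 = 0.7135 g
% CaO = 0.7135 / 1.165 × 100 = 61.24 %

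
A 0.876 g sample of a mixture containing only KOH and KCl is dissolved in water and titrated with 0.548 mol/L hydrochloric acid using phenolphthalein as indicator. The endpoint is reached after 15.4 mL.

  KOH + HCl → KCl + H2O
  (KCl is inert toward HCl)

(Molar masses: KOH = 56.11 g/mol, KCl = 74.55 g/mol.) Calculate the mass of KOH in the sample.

n(HCl) = 0.0154 × 0.548 = 8.44 × 10^-3 mol
Let x = n(KOH), y = n(KCl).
Titrant: 1x = 8.44 × 10^-3;  mass: 56.11x + 74.55y = 0.876
Solving, x = 8.44 × 10^-3 mol, y = 5.40 × 10^-3 mol
mass of KOH = 8.44 × 10^-3 × 56.11 = 0.474 g

0.474 g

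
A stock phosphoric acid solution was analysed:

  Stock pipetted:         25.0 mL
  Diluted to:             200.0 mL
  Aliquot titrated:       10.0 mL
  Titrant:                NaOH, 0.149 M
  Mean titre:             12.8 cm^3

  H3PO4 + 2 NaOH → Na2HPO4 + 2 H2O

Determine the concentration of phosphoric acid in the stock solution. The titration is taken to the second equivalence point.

0.763 M

n(NaOH) = 0.0128 × 0.149 = 1.91 × 10^-3 mol
From the 1:2 ratio, n(H3PO4) in the aliquot = 1/2 × 1.91 × 10^-3 = 9.54 × 10^-4 mol
[H3PO4]_dilute = 9.54 × 10^-4 / 0.0100 = 0.0954 mol/L
Dilution factor = 200.0 / 25.0 = 8.000
[H3PO4]_stock = 0.0954 × 8.000 = 0.763 mol/L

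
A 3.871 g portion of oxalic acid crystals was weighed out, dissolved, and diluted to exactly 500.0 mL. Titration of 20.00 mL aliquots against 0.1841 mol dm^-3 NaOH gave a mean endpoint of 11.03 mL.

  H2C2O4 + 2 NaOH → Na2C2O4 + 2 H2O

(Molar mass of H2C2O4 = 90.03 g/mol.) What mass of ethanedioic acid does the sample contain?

2.285 g

n(NaOH) per titration = 0.01103 × 0.1841 = 2.031 × 10^-3 mol
From the 1:2 ratio, n(H2C2O4) in each aliquot = 1/2 × 2.031 × 10^-3 = 1.015 × 10^-3 mol
n(H2C2O4) in the whole flask = 1.015 × 10^-3 × 500.0/20.00 = 0.02538 mol
mass of H2C2O4 = 0.02538 × 90.03 = 2.285 g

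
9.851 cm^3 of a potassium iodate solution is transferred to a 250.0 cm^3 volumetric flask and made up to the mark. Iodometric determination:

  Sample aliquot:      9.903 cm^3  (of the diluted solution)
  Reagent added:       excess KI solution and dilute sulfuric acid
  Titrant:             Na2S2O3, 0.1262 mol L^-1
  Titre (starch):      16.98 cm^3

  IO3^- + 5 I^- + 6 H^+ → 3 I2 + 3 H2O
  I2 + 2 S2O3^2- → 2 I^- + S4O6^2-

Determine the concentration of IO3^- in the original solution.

0.9152 mol/L

n(S2O3^2-) = 0.01698 × 0.1262 = 2.143 × 10^-3 mol
n(I2) = n(S2O3^2-)/2 = 1.071 × 10^-3 mol
From the 1:3 ratio, n(IO3^-) in the aliquot = 1/3 × 1.071 × 10^-3 = 3.571 × 10^-4 mol
[IO3^-]_dilute = 3.571 × 10^-4 / 0.009903 = 0.03606 mol/L
[IO3^-]_original = 0.03606 × 250.0/9.851 = 0.9152 mol/L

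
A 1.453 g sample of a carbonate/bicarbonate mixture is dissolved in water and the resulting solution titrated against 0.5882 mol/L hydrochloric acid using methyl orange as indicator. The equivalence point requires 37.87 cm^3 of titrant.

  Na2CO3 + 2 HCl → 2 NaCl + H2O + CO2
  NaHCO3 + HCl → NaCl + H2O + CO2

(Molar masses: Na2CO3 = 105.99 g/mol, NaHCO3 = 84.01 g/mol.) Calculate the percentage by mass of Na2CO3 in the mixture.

49.19 %

n(HCl) = 0.03787 × 0.5882 = 0.02228 mol
Let x = n(Na2CO3), y = n(NaHCO3).
Titrant: 2x + 1y = 0.02228;  mass: 105.99x + 84.01y = 1.453
Solving, x = 6.744 × 10^-3 mol, y = 8.787 × 10^-3 mol
mass of Na2CO3 = 6.744 × 10^-3 × 105.99 = 0.7148 g
% Na2CO3 = 0.7148 / 1.453 × 100 = 49.19 %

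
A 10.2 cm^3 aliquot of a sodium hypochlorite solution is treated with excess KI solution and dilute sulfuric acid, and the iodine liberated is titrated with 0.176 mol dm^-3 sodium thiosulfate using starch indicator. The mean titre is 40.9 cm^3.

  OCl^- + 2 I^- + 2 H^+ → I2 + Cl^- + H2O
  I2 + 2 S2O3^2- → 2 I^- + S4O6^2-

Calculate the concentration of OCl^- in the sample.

n(S2O3^2-) = 0.0409 × 0.176 = 7.20 × 10^-3 mol
n(I2) = n(S2O3^2-)/2 = 3.60 × 10^-3 mol
n(OCl^-) in the aliquot = 3.60 × 10^-3 mol (1:1 ratio)
[OCl^-] = 3.60 × 10^-3 / 0.0102 = 0.353 mol/L

0.353 mol/L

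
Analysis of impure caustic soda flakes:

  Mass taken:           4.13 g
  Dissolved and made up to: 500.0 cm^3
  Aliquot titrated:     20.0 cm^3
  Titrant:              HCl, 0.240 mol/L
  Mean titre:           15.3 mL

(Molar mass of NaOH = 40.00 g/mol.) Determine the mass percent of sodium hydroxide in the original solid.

88.9 %

NaOH + HCl → NaCl + H2O
n(HCl) per titration = 0.0153 × 0.240 = 3.67 × 10^-3 mol
n(NaOH) in each aliquot = 3.67 × 10^-3 mol (1:1 ratio)
n(NaOH) in the whole flask = 3.67 × 10^-3 × 500.0/20.0 = 0.0918 mol
mass of NaOH = 0.0918 × 40.00 = 3.67 g
% NaOH = 3.67 / 4.13 × 100 = 88.9 %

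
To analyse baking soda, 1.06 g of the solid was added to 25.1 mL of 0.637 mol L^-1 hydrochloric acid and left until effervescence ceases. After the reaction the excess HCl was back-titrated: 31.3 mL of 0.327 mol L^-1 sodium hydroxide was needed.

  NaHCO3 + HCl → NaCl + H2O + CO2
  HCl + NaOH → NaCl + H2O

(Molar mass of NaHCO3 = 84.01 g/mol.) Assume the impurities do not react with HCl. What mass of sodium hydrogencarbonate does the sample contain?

0.483 g

n(HCl) added = 0.0251 × 0.637 = 0.0160 mol
n(NaOH) used in back-titration = 0.0313 × 0.327 = 0.0102 mol
n(HCl) left over = 0.0102 mol (1:1 ratio)
n(HCl) consumed by analyte = 0.0160 − 0.0102 = 5.75 × 10^-3 mol
n(NaHCO3) = 5.75 × 10^-3 mol (1:1 ratio)
mass of NaHCO3 = 5.75 × 10^-3 × 84.01 = 0.483 g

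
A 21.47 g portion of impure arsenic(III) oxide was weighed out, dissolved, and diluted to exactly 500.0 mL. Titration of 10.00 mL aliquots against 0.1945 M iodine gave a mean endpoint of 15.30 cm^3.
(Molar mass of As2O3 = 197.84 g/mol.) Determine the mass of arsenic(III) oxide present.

As2O3 + 2 I2 + 2 H2O → As2O5 + 4 HI
n(I2) per titration = 0.01530 × 0.1945 = 2.976 × 10^-3 mol
From the 1:2 ratio, n(As2O3) in each aliquot = 1/2 × 2.976 × 10^-3 = 1.488 × 10^-3 mol
n(As2O3) in the whole flask = 1.488 × 10^-3 × 500.0/10.00 = 0.07440 mol
mass of As2O3 = 0.07440 × 197.84 = 14.72 g

14.72 g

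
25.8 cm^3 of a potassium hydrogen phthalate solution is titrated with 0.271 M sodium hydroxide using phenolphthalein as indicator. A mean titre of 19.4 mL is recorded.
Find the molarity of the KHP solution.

0.204 M

KHC8H4O4 + NaOH → KNaC8H4O4 + H2O
n(NaOH) = 0.0194 L × 0.271 mol/L = 5.26 × 10^-3 mol
n(KHC8H4O4) = 5.26 × 10^-3 mol (1:1 mole ratio)
[KHC8H4O4] = 5.26 × 10^-3 mol / 0.0258 L = 0.204 mol/L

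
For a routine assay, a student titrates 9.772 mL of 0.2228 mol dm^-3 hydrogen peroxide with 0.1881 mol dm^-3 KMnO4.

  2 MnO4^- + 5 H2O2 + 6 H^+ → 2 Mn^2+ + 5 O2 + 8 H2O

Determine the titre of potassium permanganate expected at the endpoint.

n(H2O2) = 0.009772 L × 0.2228 mol/L = 2.177 × 10^-3 mol
From the 2:5 stoichiometry, n(KMnO4) = 2/5 × 2.177 × 10^-3 = 8.709 × 10^-4 mol
V(KMnO4) = 8.709 × 10^-4 mol / 0.1881 mol/L = 0.004630 L = 4.630 mL

4.630 mL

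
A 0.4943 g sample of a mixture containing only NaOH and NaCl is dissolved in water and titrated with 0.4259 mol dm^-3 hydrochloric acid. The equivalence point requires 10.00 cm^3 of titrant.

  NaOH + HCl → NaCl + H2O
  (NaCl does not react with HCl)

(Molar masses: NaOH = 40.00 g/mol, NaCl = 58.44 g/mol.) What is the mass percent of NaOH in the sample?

n(HCl) = 0.01000 × 0.4259 = 4.259 × 10^-3 mol
Let x = n(NaOH), y = n(NaCl).
Titrant: 1x = 4.259 × 10^-3;  mass: 40.00x + 58.44y = 0.4943
Solving, x = 4.259 × 10^-3 mol, y = 5.543 × 10^-3 mol
mass of NaOH = 4.259 × 10^-3 × 40.00 = 0.1704 g
% NaOH = 0.1704 / 0.4943 × 100 = 34.46 %

34.46 %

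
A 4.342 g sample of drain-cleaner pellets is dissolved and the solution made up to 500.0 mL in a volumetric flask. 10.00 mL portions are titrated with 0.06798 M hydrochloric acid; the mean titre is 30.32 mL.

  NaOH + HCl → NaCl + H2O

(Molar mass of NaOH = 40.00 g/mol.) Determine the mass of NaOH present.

4.122 g

n(HCl) per titration = 0.03032 × 0.06798 = 2.061 × 10^-3 mol
n(NaOH) in each aliquot = 2.061 × 10^-3 mol (1:1 ratio)
n(NaOH) in the whole flask = 2.061 × 10^-3 × 500.0/10.00 = 0.1031 mol
mass of NaOH = 0.1031 × 40.00 = 4.122 g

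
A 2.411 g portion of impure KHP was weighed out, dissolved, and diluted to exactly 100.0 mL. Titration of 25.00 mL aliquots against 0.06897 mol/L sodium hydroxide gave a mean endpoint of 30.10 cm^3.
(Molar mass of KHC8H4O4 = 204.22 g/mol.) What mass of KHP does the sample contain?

1.696 g

KHC8H4O4 + NaOH → KNaC8H4O4 + H2O
n(NaOH) per titration = 0.03010 × 0.06897 = 2.076 × 10^-3 mol
n(KHC8H4O4) in each aliquot = 2.076 × 10^-3 mol (1:1 ratio)
n(KHC8H4O4) in the whole flask = 2.076 × 10^-3 × 100.0/25.00 = 8.304 × 10^-3 mol
mass of KHC8H4O4 = 8.304 × 10^-3 × 204.22 = 1.696 g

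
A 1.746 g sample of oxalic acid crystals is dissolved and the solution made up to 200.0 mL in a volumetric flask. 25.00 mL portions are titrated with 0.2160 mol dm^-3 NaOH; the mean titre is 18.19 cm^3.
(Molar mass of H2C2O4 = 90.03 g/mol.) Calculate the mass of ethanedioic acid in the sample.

1.415 g

H2C2O4 + 2 NaOH → Na2C2O4 + 2 H2O
n(NaOH) per titration = 0.01819 × 0.2160 = 3.929 × 10^-3 mol
From the 1:2 ratio, n(H2C2O4) in each aliquot = 1/2 × 3.929 × 10^-3 = 1.965 × 10^-3 mol
n(H2C2O4) in the whole flask = 1.965 × 10^-3 × 200.0/25.00 = 0.01572 mol
mass of H2C2O4 = 0.01572 × 90.03 = 1.415 g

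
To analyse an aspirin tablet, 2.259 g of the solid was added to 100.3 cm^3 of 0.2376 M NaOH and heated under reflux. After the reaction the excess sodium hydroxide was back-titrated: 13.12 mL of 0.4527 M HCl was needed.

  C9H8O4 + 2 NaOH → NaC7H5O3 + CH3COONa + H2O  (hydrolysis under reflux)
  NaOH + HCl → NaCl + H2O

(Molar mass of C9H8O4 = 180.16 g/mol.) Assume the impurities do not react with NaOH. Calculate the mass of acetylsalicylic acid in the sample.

1.612 g

n(NaOH) added = 0.1003 × 0.2376 = 0.02383 mol
n(HCl) used in back-titration = 0.01312 × 0.4527 = 5.939 × 10^-3 mol
n(NaOH) left over = 5.939 × 10^-3 mol (1:1 ratio)
n(NaOH) consumed by analyte = 0.02383 − 5.939 × 10^-3 = 0.01789 mol
From the 1:2 ratio, n(C9H8O4) = 1/2 × 0.01789 = 8.946 × 10^-3 mol
mass of C9H8O4 = 8.946 × 10^-3 × 180.16 = 1.612 g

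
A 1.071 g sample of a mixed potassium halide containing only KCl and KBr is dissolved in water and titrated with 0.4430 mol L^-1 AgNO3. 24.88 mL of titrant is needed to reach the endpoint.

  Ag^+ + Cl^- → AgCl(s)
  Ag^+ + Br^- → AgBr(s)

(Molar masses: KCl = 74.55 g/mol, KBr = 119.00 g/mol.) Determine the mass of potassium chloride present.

n(AgNO3) = 0.02488 × 0.4430 = 0.01102 mol
Let x = n(KCl), y = n(KBr).
Titrant: 1x + 1y = 0.01102;  mass: 74.55x + 119.00y = 1.071
Solving, x = 5.413 × 10^-3 mol, y = 5.609 × 10^-3 mol
mass of KCl = 5.413 × 10^-3 × 74.55 = 0.4035 g

0.4035 g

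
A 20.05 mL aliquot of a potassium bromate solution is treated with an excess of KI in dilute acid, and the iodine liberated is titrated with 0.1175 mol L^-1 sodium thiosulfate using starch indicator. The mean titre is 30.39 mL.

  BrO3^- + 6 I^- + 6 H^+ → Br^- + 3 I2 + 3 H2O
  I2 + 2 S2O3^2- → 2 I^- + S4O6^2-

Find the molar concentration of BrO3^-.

n(S2O3^2-) = 0.03039 × 0.1175 = 3.571 × 10^-3 mol
n(I2) = n(S2O3^2-)/2 = 1.785 × 10^-3 mol
From the 1:3 ratio, n(BrO3^-) in the aliquot = 1/3 × 1.785 × 10^-3 = 5.951 × 10^-4 mol
[BrO3^-] = 5.951 × 10^-4 / 0.02005 = 0.02968 mol/L

0.02968 mol/L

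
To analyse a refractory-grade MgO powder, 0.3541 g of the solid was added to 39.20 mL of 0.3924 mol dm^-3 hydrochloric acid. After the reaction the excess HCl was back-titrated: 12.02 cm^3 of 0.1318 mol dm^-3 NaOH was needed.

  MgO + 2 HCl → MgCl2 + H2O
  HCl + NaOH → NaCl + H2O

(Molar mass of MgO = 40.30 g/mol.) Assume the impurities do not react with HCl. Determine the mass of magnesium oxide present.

n(HCl) added = 0.03920 × 0.3924 = 0.01538 mol
n(NaOH) used in back-titration = 0.01202 × 0.1318 = 1.584 × 10^-3 mol
n(HCl) left over = 1.584 × 10^-3 mol (1:1 ratio)
n(HCl) consumed by analyte = 0.01538 − 1.584 × 10^-3 = 0.01380 mol
From the 1:2 ratio, n(MgO) = 1/2 × 0.01380 = 6.899 × 10^-3 mol
mass of MgO = 6.899 × 10^-3 × 40.30 = 0.2780 g

0.2780 g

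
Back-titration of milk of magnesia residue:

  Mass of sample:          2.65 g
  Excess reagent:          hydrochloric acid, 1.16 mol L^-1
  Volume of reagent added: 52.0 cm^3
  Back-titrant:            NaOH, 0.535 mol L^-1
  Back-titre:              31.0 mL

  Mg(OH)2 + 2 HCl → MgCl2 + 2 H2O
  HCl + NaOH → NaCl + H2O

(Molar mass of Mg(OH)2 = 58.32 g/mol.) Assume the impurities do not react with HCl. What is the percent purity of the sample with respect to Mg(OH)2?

n(HCl) added = 0.0520 × 1.16 = 0.0603 mol
n(NaOH) used in back-titration = 0.0310 × 0.535 = 0.0166 mol
n(HCl) left over = 0.0166 mol (1:1 ratio)
n(HCl) consumed by analyte = 0.0603 − 0.0166 = 0.0437 mol
From the 1:2 ratio, n(Mg(OH)2) = 1/2 × 0.0437 = 0.0219 mol
mass of Mg(OH)2 = 0.0219 × 58.32 = 1.28 g
% Mg(OH)2 = 1.28 / 2.65 × 100 = 48.1 %

48.1 %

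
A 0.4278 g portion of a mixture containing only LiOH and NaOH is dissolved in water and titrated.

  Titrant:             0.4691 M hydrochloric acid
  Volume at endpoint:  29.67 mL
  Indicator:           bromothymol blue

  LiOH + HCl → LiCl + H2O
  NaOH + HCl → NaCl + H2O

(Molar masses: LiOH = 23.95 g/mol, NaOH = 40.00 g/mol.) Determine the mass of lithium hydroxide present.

n(HCl) = 0.02967 × 0.4691 = 0.01392 mol
Let x = n(LiOH), y = n(NaOH).
Titrant: 1x + 1y = 0.01392;  mass: 23.95x + 40.00y = 0.4278
Solving, x = 8.033 × 10^-3 mol, y = 5.885 × 10^-3 mol
mass of LiOH = 8.033 × 10^-3 × 23.95 = 0.1924 g

0.1924 g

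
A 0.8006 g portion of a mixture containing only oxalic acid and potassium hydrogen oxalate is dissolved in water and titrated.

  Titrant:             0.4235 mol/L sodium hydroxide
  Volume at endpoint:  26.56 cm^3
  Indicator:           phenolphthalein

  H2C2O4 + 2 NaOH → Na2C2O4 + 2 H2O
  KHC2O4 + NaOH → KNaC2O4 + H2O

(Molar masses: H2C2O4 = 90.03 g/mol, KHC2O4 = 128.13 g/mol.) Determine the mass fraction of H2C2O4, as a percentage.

n(NaOH) = 0.02656 × 0.4235 = 0.01125 mol
Let x = n(H2C2O4), y = n(KHC2O4).
Titrant: 2x + 1y = 0.01125;  mass: 90.03x + 128.13y = 0.8006
Solving, x = 3.854 × 10^-3 mol, y = 3.540 × 10^-3 mol
mass of H2C2O4 = 3.854 × 10^-3 × 90.03 = 0.3470 g
% H2C2O4 = 0.3470 / 0.8006 × 100 = 43.34 %

43.34 %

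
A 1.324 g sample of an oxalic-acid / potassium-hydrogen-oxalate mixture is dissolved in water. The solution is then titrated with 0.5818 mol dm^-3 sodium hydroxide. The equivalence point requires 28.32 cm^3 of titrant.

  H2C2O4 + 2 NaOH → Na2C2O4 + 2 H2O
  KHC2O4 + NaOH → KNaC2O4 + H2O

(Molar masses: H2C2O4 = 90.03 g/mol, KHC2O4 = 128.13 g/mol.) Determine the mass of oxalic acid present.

n(NaOH) = 0.02832 × 0.5818 = 0.01648 mol
Let x = n(H2C2O4), y = n(KHC2O4).
Titrant: 2x + 1y = 0.01648;  mass: 90.03x + 128.13y = 1.324
Solving, x = 4.735 × 10^-3 mol, y = 7.006 × 10^-3 mol
mass of H2C2O4 = 4.735 × 10^-3 × 90.03 = 0.4263 g

0.4263 g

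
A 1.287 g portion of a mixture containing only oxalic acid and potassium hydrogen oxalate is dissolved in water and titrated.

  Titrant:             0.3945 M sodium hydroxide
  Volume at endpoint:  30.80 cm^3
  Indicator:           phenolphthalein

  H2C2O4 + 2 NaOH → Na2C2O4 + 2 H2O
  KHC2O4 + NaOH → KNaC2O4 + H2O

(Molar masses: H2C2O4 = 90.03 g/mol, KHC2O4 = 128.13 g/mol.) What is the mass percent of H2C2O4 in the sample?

11.36 %

n(NaOH) = 0.03080 × 0.3945 = 0.01215 mol
Let x = n(H2C2O4), y = n(KHC2O4).
Titrant: 2x + 1y = 0.01215;  mass: 90.03x + 128.13y = 1.287
Solving, x = 1.623 × 10^-3 mol, y = 8.904 × 10^-3 mol
mass of H2C2O4 = 1.623 × 10^-3 × 90.03 = 0.1462 g
% H2C2O4 = 0.1462 / 1.287 × 100 = 11.36 %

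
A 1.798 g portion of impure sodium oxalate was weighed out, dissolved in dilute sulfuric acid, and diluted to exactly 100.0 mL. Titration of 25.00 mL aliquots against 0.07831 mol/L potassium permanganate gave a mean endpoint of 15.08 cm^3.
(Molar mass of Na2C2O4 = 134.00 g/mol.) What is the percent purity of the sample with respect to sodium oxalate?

88.01 %

2 MnO4^- + 5 C2O4^2- + 16 H^+ → 2 Mn^2+ + 10 CO2 + 8 H2O
n(KMnO4) per titration = 0.01508 × 0.07831 = 1.181 × 10^-3 mol
From the 5:2 ratio, n(Na2C2O4) in each aliquot = 5/2 × 1.181 × 10^-3 = 2.952 × 10^-3 mol
n(Na2C2O4) in the whole flask = 2.952 × 10^-3 × 100.0/25.00 = 0.01181 mol
mass of Na2C2O4 = 0.01181 × 134.00 = 1.582 g
% Na2C2O4 = 1.582 / 1.798 × 100 = 88.01 %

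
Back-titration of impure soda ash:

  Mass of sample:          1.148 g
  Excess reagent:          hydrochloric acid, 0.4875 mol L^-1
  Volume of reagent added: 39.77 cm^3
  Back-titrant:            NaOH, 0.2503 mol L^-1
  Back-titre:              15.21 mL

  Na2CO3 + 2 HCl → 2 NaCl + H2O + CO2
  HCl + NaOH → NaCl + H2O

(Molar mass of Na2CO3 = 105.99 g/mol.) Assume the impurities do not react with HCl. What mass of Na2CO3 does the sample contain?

n(HCl) added = 0.03977 × 0.4875 = 0.01939 mol
n(NaOH) used in back-titration = 0.01521 × 0.2503 = 3.807 × 10^-3 mol
n(HCl) left over = 3.807 × 10^-3 mol (1:1 ratio)
n(HCl) consumed by analyte = 0.01939 − 3.807 × 10^-3 = 0.01558 mol
From the 1:2 ratio, n(Na2CO3) = 1/2 × 0.01558 = 7.790 × 10^-3 mol
mass of Na2CO3 = 7.790 × 10^-3 × 105.99 = 0.8257 g

0.8257 g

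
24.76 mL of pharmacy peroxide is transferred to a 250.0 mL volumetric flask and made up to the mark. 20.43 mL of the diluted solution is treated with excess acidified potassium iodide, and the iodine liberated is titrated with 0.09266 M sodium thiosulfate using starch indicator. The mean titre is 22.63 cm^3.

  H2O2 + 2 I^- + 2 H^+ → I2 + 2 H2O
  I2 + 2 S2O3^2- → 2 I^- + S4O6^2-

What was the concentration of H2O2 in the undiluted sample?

n(S2O3^2-) = 0.02263 × 0.09266 = 2.097 × 10^-3 mol
n(I2) = n(S2O3^2-)/2 = 1.048 × 10^-3 mol
n(H2O2) in the aliquot = 1.048 × 10^-3 mol (1:1 ratio)
[H2O2]_dilute = 1.048 × 10^-3 / 0.02043 = 0.05132 mol/L
[H2O2]_original = 0.05132 × 250.0/24.76 = 0.5182 mol/L

0.5182 M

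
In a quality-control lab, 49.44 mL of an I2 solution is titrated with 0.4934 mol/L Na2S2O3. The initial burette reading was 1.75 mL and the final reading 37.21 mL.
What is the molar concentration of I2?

I2 + 2 S2O3^2- → 2 I^- + S4O6^2-
n(Na2S2O3) = 0.03546 L × 0.4934 mol/L = 0.01750 mol
From the 1:2 mole ratio, n(I2) = 1/2 × 0.01750 = 8.748 × 10^-3 mol
[I2] = 8.748 × 10^-3 mol / 0.04944 L = 0.1769 mol/L

0.1769 mol/L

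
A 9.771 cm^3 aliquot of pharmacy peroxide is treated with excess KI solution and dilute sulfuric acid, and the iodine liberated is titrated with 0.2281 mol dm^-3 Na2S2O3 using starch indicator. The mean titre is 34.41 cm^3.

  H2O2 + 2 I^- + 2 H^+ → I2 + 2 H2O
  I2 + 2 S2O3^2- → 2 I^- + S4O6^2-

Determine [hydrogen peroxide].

n(S2O3^2-) = 0.03441 × 0.2281 = 7.849 × 10^-3 mol
n(I2) = n(S2O3^2-)/2 = 3.924 × 10^-3 mol
n(H2O2) in the aliquot = 3.924 × 10^-3 mol (1:1 ratio)
[H2O2] = 3.924 × 10^-3 / 0.009771 = 0.4016 mol/L

0.4016 mol/L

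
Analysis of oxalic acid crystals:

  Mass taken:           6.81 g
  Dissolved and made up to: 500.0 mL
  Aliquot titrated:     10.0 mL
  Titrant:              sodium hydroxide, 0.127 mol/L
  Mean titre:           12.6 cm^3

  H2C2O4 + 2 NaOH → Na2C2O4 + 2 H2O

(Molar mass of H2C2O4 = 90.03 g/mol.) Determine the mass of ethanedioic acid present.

3.60 g

n(NaOH) per titration = 0.0126 × 0.127 = 1.60 × 10^-3 mol
From the 1:2 ratio, n(H2C2O4) in each aliquot = 1/2 × 1.60 × 10^-3 = 8.00 × 10^-4 mol
n(H2C2O4) in the whole flask = 8.00 × 10^-4 × 500.0/10.0 = 0.0400 mol
mass of H2C2O4 = 0.0400 × 90.03 = 3.60 g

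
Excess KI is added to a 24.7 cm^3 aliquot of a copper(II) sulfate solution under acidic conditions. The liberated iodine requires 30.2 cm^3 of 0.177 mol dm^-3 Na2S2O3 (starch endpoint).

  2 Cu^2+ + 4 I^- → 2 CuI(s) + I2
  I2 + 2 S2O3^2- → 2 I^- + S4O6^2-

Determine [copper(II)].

0.216 mol/L

n(S2O3^2-) = 0.0302 × 0.177 = 5.35 × 10^-3 mol
n(I2) = n(S2O3^2-)/2 = 2.67 × 10^-3 mol
From the 2:1 ratio, n(Cu2+) in the aliquot = 2/1 × 2.67 × 10^-3 = 5.35 × 10^-3 mol
[Cu2+] = 5.35 × 10^-3 / 0.0247 = 0.216 mol/L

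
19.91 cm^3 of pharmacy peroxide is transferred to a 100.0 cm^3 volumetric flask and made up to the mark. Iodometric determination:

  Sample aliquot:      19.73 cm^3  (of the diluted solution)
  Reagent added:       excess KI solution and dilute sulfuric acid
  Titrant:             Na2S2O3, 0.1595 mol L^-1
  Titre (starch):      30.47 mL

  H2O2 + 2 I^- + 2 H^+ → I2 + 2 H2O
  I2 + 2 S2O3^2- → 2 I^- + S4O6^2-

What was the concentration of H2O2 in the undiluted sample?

n(S2O3^2-) = 0.03047 × 0.1595 = 4.860 × 10^-3 mol
n(I2) = n(S2O3^2-)/2 = 2.430 × 10^-3 mol
n(H2O2) in the aliquot = 2.430 × 10^-3 mol (1:1 ratio)
[H2O2]_dilute = 2.430 × 10^-3 / 0.01973 = 0.1232 mol/L
[H2O2]_original = 0.1232 × 100.0/19.91 = 0.6186 mol/L

0.6186 mol/L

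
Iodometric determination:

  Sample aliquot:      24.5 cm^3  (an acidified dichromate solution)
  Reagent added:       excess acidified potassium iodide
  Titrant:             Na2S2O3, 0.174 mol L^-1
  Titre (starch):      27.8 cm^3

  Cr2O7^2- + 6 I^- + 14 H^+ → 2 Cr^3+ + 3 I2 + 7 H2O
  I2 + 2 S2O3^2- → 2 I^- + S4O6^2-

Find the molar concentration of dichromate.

n(S2O3^2-) = 0.0278 × 0.174 = 4.84 × 10^-3 mol
n(I2) = n(S2O3^2-)/2 = 2.42 × 10^-3 mol
From the 1:3 ratio, n(Cr2O7^2-) in the aliquot = 1/3 × 2.42 × 10^-3 = 8.06 × 10^-4 mol
[Cr2O7^2-] = 8.06 × 10^-4 / 0.0245 = 0.0329 mol/L

0.0329 mol/L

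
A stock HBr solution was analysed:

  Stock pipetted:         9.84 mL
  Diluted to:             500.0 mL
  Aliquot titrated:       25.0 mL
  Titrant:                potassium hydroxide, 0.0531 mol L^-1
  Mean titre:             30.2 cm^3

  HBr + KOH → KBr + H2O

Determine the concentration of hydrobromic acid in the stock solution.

3.26 mol/L

n(KOH) = 0.0302 × 0.0531 = 1.60 × 10^-3 mol
n(HBr) in the aliquot = 1.60 × 10^-3 mol (1:1 ratio)
[HBr]_dilute = 1.60 × 10^-3 / 0.0250 = 0.0641 mol/L
Dilution factor = 500.0 / 9.84 = 50.81
[HBr]_stock = 0.0641 × 50.81 = 3.26 mol/L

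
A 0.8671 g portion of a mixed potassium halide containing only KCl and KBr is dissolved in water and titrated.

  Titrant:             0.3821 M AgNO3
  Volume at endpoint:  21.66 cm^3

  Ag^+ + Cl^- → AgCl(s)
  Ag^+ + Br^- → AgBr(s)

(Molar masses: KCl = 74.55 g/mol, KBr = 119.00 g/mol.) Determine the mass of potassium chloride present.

0.1975 g

n(AgNO3) = 0.02166 × 0.3821 = 8.276 × 10^-3 mol
Let x = n(KCl), y = n(KBr).
Titrant: 1x + 1y = 8.276 × 10^-3;  mass: 74.55x + 119.00y = 0.8671
Solving, x = 2.650 × 10^-3 mol, y = 5.627 × 10^-3 mol
mass of KCl = 2.650 × 10^-3 × 74.55 = 0.1975 g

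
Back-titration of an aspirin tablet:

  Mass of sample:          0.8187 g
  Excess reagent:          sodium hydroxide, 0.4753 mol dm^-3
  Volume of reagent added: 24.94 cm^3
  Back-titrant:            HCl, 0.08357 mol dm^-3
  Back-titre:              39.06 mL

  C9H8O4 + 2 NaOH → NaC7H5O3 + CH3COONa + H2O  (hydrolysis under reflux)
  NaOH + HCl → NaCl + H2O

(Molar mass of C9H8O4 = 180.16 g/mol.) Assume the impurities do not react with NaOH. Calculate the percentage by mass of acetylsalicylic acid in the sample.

94.51 %

n(NaOH) added = 0.02494 × 0.4753 = 0.01185 mol
n(HCl) used in back-titration = 0.03906 × 0.08357 = 3.264 × 10^-3 mol
n(NaOH) left over = 3.264 × 10^-3 mol (1:1 ratio)
n(NaOH) consumed by analyte = 0.01185 − 3.264 × 10^-3 = 8.590 × 10^-3 mol
From the 1:2 ratio, n(C9H8O4) = 1/2 × 8.590 × 10^-3 = 4.295 × 10^-3 mol
mass of C9H8O4 = 4.295 × 10^-3 × 180.16 = 0.7738 g
% C9H8O4 = 0.7738 / 0.8187 × 100 = 94.51 %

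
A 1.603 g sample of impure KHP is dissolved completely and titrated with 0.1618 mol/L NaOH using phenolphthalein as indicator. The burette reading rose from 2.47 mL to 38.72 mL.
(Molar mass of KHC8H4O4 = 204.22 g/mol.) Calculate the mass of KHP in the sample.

1.198 g

KHC8H4O4 + NaOH → KNaC8H4O4 + H2O
n(NaOH) = 0.03625 L × 0.1618 mol/L = 5.865 × 10^-3 mol
n(KHC8H4O4) = 5.865 × 10^-3 mol (1:1 ratio)
mass of KHC8H4O4 = 5.865 × 10^-3 × 204.22 g/mol = 1.198 g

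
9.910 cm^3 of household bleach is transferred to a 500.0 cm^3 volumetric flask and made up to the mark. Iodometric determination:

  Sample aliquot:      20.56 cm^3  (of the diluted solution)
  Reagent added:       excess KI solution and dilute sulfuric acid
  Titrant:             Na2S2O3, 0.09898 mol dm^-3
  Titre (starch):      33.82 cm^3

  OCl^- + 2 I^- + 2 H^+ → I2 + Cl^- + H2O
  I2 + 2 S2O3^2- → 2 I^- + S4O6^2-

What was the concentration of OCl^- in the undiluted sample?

4.107 mol/L

n(S2O3^2-) = 0.03382 × 0.09898 = 3.348 × 10^-3 mol
n(I2) = n(S2O3^2-)/2 = 1.674 × 10^-3 mol
n(OCl^-) in the aliquot = 1.674 × 10^-3 mol (1:1 ratio)
[OCl^-]_dilute = 1.674 × 10^-3 / 0.02056 = 0.08141 mol/L
[OCl^-]_original = 0.08141 × 500.0/9.910 = 4.107 mol/L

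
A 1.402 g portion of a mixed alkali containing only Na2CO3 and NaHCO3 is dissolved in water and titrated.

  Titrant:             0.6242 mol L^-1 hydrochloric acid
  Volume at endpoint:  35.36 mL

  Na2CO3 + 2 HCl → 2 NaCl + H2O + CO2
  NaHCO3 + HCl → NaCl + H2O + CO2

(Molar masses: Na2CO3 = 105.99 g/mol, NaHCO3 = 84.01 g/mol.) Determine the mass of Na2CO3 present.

n(HCl) = 0.03536 × 0.6242 = 0.02207 mol
Let x = n(Na2CO3), y = n(NaHCO3).
Titrant: 2x + 1y = 0.02207;  mass: 105.99x + 84.01y = 1.402
Solving, x = 7.291 × 10^-3 mol, y = 7.490 × 10^-3 mol
mass of Na2CO3 = 7.291 × 10^-3 × 105.99 = 0.7727 g

0.7727 g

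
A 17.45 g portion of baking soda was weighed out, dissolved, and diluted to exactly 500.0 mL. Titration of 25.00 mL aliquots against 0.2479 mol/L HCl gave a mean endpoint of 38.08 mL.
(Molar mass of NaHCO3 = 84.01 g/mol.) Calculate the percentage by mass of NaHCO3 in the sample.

90.89 %

NaHCO3 + HCl → NaCl + H2O + CO2
n(HCl) per titration = 0.03808 × 0.2479 = 9.440 × 10^-3 mol
n(NaHCO3) in each aliquot = 9.440 × 10^-3 mol (1:1 ratio)
n(NaHCO3) in the whole flask = 9.440 × 10^-3 × 500.0/25.00 = 0.1888 mol
mass of NaHCO3 = 0.1888 × 84.01 = 15.86 g
% NaHCO3 = 15.86 / 17.45 × 100 = 90.89 %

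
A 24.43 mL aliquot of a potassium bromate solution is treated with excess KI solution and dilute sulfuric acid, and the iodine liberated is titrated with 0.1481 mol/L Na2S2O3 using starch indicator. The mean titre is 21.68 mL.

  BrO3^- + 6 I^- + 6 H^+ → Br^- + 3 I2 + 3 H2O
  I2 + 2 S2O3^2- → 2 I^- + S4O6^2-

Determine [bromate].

0.02190 mol/L

n(S2O3^2-) = 0.02168 × 0.1481 = 3.211 × 10^-3 mol
n(I2) = n(S2O3^2-)/2 = 1.605 × 10^-3 mol
From the 1:3 ratio, n(BrO3^-) in the aliquot = 1/3 × 1.605 × 10^-3 = 5.351 × 10^-4 mol
[BrO3^-] = 5.351 × 10^-4 / 0.02443 = 0.02190 mol/L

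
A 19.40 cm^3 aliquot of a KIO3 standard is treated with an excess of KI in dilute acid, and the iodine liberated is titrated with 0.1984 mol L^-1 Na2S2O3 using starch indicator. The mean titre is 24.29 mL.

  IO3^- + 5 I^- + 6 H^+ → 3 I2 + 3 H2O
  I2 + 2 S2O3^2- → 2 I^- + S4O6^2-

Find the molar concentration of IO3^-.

0.04140 mol/L

n(S2O3^2-) = 0.02429 × 0.1984 = 4.819 × 10^-3 mol
n(I2) = n(S2O3^2-)/2 = 2.410 × 10^-3 mol
From the 1:3 ratio, n(IO3^-) in the aliquot = 1/3 × 2.410 × 10^-3 = 8.032 × 10^-4 mol
[IO3^-] = 8.032 × 10^-4 / 0.01940 = 0.04140 mol/L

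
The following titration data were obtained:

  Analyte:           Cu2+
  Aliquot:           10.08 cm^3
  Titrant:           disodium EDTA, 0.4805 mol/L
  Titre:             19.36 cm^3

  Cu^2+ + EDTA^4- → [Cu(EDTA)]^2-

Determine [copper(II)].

n(EDTA) = 0.01936 L × 0.4805 mol/L = 9.302 × 10^-3 mol
n(Cu2+) = 9.302 × 10^-3 mol (1:1 mole ratio)
[Cu2+] = 9.302 × 10^-3 mol / 0.01008 L = 0.9229 mol/L

0.9229 mol/L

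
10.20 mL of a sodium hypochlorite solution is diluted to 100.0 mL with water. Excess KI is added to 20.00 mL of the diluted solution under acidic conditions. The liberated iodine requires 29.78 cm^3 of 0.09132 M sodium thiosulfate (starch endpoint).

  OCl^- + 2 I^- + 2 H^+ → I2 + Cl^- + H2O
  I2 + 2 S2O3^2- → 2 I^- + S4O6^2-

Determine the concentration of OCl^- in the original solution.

0.6665 M

n(S2O3^2-) = 0.02978 × 0.09132 = 2.720 × 10^-3 mol
n(I2) = n(S2O3^2-)/2 = 1.360 × 10^-3 mol
n(OCl^-) in the aliquot = 1.360 × 10^-3 mol (1:1 ratio)
[OCl^-]_dilute = 1.360 × 10^-3 / 0.02000 = 0.06799 mol/L
[OCl^-]_original = 0.06799 × 100.0/10.20 = 0.6665 mol/L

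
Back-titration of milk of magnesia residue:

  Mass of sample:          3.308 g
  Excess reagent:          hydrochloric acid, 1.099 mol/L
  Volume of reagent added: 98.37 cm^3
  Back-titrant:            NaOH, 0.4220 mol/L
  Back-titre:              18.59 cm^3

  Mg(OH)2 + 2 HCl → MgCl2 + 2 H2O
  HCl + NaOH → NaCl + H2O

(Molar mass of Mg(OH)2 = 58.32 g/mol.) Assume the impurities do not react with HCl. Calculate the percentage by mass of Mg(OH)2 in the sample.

n(HCl) added = 0.09837 × 1.099 = 0.1081 mol
n(NaOH) used in back-titration = 0.01859 × 0.4220 = 7.845 × 10^-3 mol
n(HCl) left over = 7.845 × 10^-3 mol (1:1 ratio)
n(HCl) consumed by analyte = 0.1081 − 7.845 × 10^-3 = 0.1003 mol
From the 1:2 ratio, n(Mg(OH)2) = 1/2 × 0.1003 = 0.05013 mol
mass of Mg(OH)2 = 0.05013 × 58.32 = 2.924 g
% Mg(OH)2 = 2.924 / 3.308 × 100 = 88.38 %

88.38 %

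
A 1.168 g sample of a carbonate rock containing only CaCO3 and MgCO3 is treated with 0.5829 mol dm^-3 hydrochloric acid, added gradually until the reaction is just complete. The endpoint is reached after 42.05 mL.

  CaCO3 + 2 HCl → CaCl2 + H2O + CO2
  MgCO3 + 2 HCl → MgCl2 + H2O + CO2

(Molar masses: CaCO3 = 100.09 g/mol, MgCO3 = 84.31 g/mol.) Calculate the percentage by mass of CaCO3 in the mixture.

n(HCl) = 0.04205 × 0.5829 = 0.02451 mol
Let x = n(CaCO3), y = n(MgCO3).
Titrant: 2x + 2y = 0.02451;  mass: 100.09x + 84.31y = 1.168
Solving, x = 8.539 × 10^-3 mol, y = 3.717 × 10^-3 mol
mass of CaCO3 = 8.539 × 10^-3 × 100.09 = 0.8546 g
% CaCO3 = 0.8546 / 1.168 × 100 = 73.17 %

73.17 %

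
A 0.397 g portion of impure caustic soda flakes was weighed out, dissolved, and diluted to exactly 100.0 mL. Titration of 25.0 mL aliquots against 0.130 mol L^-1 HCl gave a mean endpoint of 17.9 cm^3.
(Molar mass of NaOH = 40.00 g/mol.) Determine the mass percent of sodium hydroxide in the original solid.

93.8 %

NaOH + HCl → NaCl + H2O
n(HCl) per titration = 0.0179 × 0.130 = 2.33 × 10^-3 mol
n(NaOH) in each aliquot = 2.33 × 10^-3 mol (1:1 ratio)
n(NaOH) in the whole flask = 2.33 × 10^-3 × 100.0/25.0 = 9.31 × 10^-3 mol
mass of NaOH = 9.31 × 10^-3 × 40.00 = 0.372 g
% NaOH = 0.372 / 0.397 × 100 = 93.8 %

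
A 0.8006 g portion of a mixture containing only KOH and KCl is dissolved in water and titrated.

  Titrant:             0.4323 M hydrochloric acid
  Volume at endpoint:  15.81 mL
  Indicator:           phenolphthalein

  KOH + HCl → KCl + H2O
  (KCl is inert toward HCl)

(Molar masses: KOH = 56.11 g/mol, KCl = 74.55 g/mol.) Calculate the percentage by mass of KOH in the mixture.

47.90 %

n(HCl) = 0.01581 × 0.4323 = 6.835 × 10^-3 mol
Let x = n(KOH), y = n(KCl).
Titrant: 1x = 6.835 × 10^-3;  mass: 56.11x + 74.55y = 0.8006
Solving, x = 6.835 × 10^-3 mol, y = 5.595 × 10^-3 mol
mass of KOH = 6.835 × 10^-3 × 56.11 = 0.3835 g
% KOH = 0.3835 / 0.8006 × 100 = 47.90 %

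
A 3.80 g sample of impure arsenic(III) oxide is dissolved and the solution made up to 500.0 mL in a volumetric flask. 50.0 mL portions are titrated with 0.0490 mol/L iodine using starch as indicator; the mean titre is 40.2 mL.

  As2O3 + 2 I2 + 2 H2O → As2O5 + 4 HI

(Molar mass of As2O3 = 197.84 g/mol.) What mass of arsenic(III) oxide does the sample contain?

1.95 g

n(I2) per titration = 0.0402 × 0.0490 = 1.97 × 10^-3 mol
From the 1:2 ratio, n(As2O3) in each aliquot = 1/2 × 1.97 × 10^-3 = 9.85 × 10^-4 mol
n(As2O3) in the whole flask = 9.85 × 10^-4 × 500.0/50.0 = 9.85 × 10^-3 mol
mass of As2O3 = 9.85 × 10^-3 × 197.84 = 1.95 g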